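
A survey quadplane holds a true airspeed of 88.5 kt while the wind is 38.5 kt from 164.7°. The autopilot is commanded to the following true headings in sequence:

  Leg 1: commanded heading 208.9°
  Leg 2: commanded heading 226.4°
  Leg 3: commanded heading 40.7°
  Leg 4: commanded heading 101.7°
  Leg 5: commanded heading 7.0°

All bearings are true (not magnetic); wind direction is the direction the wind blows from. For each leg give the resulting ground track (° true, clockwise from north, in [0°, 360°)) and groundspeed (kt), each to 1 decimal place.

Leg 1: heading 208.9°; drift +23.8° → track 232.7°, groundspeed 66.6 kt
Leg 2: heading 226.4°; drift +25.8° → track 252.2°, groundspeed 78.0 kt
Leg 3: heading 40.7°; drift -16.2° → track 24.5°, groundspeed 114.6 kt
Leg 4: heading 101.7°; drift -25.8° → track 75.9°, groundspeed 78.9 kt
Leg 5: heading 7.0°; drift -6.7° → track 0.3°, groundspeed 125.0 kt

Leg 1: track=232.7°, groundspeed=66.6 kt
Leg 2: track=252.2°, groundspeed=78.0 kt
Leg 3: track=24.5°, groundspeed=114.6 kt
Leg 4: track=75.9°, groundspeed=78.9 kt
Leg 5: track=0.3°, groundspeed=125.0 kt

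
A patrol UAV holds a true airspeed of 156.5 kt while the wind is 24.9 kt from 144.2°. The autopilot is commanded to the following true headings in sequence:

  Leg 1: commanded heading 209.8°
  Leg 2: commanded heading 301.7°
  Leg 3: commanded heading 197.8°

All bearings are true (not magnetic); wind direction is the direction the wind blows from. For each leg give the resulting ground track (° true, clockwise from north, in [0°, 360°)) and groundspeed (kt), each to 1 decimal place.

Leg 1: track=218.6°, groundspeed=148.0 kt
Leg 2: track=304.7°, groundspeed=179.8 kt
Leg 3: track=205.8°, groundspeed=143.1 kt

Leg 1: heading 209.8°; drift +8.8° → track 218.6°, groundspeed 148.0 kt
Leg 2: heading 301.7°; drift +3.0° → track 304.7°, groundspeed 179.8 kt
Leg 3: heading 197.8°; drift +8.0° → track 205.8°, groundspeed 143.1 kt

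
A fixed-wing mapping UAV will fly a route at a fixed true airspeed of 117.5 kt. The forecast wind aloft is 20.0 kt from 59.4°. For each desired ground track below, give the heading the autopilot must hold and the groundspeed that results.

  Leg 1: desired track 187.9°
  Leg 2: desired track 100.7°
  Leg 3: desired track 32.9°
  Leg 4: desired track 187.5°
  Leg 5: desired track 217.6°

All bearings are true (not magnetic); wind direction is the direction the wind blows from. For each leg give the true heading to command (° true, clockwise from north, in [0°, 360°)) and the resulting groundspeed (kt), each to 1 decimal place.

Leg 1: desired track 187.9°; wind correction -7.7° → command heading 180.2°, groundspeed 128.9 kt
Leg 2: desired track 100.7°; wind correction -6.5° → command heading 94.2°, groundspeed 101.7 kt
Leg 3: desired track 32.9°; wind correction +4.4° → command heading 37.3°, groundspeed 99.3 kt
Leg 4: desired track 187.5°; wind correction -7.7° → command heading 179.8°, groundspeed 128.8 kt
Leg 5: desired track 217.6°; wind correction -3.6° → command heading 214.0°, groundspeed 135.8 kt

Leg 1: heading=180.2°, groundspeed=128.9 kt
Leg 2: heading=94.2°, groundspeed=101.7 kt
Leg 3: heading=37.3°, groundspeed=99.3 kt
Leg 4: heading=179.8°, groundspeed=128.8 kt
Leg 5: heading=214.0°, groundspeed=135.8 kt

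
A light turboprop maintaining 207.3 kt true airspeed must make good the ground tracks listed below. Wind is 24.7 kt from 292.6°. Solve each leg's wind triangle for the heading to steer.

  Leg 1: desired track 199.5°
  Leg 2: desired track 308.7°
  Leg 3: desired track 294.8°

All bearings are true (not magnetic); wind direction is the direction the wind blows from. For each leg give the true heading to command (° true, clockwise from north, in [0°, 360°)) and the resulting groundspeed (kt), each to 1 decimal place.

Leg 1: desired track 199.5°; wind correction +6.8° → command heading 206.3°, groundspeed 207.2 kt
Leg 2: desired track 308.7°; wind correction -1.9° → command heading 306.8°, groundspeed 183.5 kt
Leg 3: desired track 294.8°; wind correction -0.3° → command heading 294.5°, groundspeed 182.6 kt

Leg 1: heading=206.3°, groundspeed=207.2 kt
Leg 2: heading=306.8°, groundspeed=183.5 kt
Leg 3: heading=294.5°, groundspeed=182.6 kt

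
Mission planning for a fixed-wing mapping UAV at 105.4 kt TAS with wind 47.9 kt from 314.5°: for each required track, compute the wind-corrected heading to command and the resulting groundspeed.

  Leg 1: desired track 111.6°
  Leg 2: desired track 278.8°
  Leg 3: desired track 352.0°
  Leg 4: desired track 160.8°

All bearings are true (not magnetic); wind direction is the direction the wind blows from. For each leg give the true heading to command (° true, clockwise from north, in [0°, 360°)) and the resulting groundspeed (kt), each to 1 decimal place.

Leg 1: desired track 111.6°; wind correction -10.2° → command heading 101.4°, groundspeed 147.9 kt
Leg 2: desired track 278.8°; wind correction +15.4° → command heading 294.2°, groundspeed 62.7 kt
Leg 3: desired track 352.0°; wind correction -16.1° → command heading 335.9°, groundspeed 63.3 kt
Leg 4: desired track 160.8°; wind correction +11.6° → command heading 172.4°, groundspeed 146.2 kt

Leg 1: heading=101.4°, groundspeed=147.9 kt
Leg 2: heading=294.2°, groundspeed=62.7 kt
Leg 3: heading=335.9°, groundspeed=63.3 kt
Leg 4: heading=172.4°, groundspeed=146.2 kt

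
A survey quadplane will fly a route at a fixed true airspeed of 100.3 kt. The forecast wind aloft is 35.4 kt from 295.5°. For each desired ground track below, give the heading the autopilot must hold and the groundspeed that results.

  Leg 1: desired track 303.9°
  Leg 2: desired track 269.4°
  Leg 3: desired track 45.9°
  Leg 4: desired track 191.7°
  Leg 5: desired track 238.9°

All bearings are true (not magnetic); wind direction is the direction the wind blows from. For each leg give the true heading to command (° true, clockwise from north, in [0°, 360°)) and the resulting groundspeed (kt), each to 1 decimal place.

Leg 1: desired track 303.9°; wind correction -3.0° → command heading 300.9°, groundspeed 65.1 kt
Leg 2: desired track 269.4°; wind correction +8.9° → command heading 278.3°, groundspeed 67.3 kt
Leg 3: desired track 45.9°; wind correction -19.3° → command heading 26.6°, groundspeed 107.0 kt
Leg 4: desired track 191.7°; wind correction +20.0° → command heading 211.7°, groundspeed 102.7 kt
Leg 5: desired track 238.9°; wind correction +17.1° → command heading 256.0°, groundspeed 76.4 kt

Leg 1: heading=300.9°, groundspeed=65.1 kt
Leg 2: heading=278.3°, groundspeed=67.3 kt
Leg 3: heading=26.6°, groundspeed=107.0 kt
Leg 4: heading=211.7°, groundspeed=102.7 kt
Leg 5: heading=256.0°, groundspeed=76.4 kt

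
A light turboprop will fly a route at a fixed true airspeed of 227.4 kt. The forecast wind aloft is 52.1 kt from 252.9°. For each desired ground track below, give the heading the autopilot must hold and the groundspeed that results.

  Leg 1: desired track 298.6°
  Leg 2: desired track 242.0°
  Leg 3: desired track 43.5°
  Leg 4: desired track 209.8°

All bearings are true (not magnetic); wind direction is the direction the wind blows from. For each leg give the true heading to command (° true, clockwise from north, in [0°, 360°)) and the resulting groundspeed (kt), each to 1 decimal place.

Leg 1: desired track 298.6°; wind correction -9.4° → command heading 289.2°, groundspeed 187.9 kt
Leg 2: desired track 242.0°; wind correction +2.5° → command heading 244.5°, groundspeed 176.0 kt
Leg 3: desired track 43.5°; wind correction -6.5° → command heading 37.0°, groundspeed 271.3 kt
Leg 4: desired track 209.8°; wind correction +9.0° → command heading 218.8°, groundspeed 186.6 kt

Leg 1: heading=289.2°, groundspeed=187.9 kt
Leg 2: heading=244.5°, groundspeed=176.0 kt
Leg 3: heading=37.0°, groundspeed=271.3 kt
Leg 4: heading=218.8°, groundspeed=186.6 kt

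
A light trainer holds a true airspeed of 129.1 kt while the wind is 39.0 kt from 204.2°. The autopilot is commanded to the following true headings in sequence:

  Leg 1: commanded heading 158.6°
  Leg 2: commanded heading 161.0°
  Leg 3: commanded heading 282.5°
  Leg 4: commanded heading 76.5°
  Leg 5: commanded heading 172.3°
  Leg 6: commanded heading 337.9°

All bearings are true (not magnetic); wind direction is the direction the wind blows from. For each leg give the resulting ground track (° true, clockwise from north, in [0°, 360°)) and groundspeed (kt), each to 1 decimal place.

Leg 1: track=143.3°, groundspeed=105.6 kt
Leg 2: track=146.1°, groundspeed=104.2 kt
Leg 3: track=300.0°, groundspeed=127.1 kt
Leg 4: track=65.1°, groundspeed=156.0 kt
Leg 5: track=160.2°, groundspeed=98.2 kt
Leg 6: track=348.1°, groundspeed=158.6 kt

Leg 1: heading 158.6°; drift -15.3° → track 143.3°, groundspeed 105.6 kt
Leg 2: heading 161.0°; drift -14.9° → track 146.1°, groundspeed 104.2 kt
Leg 3: heading 282.5°; drift +17.5° → track 300.0°, groundspeed 127.1 kt
Leg 4: heading 76.5°; drift -11.4° → track 65.1°, groundspeed 156.0 kt
Leg 5: heading 172.3°; drift -12.1° → track 160.2°, groundspeed 98.2 kt
Leg 6: heading 337.9°; drift +10.2° → track 348.1°, groundspeed 158.6 kt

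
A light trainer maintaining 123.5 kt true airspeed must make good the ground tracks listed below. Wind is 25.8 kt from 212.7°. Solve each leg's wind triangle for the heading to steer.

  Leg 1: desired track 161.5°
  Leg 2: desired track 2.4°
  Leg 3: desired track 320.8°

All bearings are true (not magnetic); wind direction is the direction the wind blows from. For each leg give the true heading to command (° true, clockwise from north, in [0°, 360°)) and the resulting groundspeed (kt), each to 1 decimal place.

Leg 1: desired track 161.5°; wind correction +9.4° → command heading 170.9°, groundspeed 105.7 kt
Leg 2: desired track 2.4°; wind correction -6.1° → command heading 356.3°, groundspeed 145.1 kt
Leg 3: desired track 320.8°; wind correction -11.5° → command heading 309.3°, groundspeed 129.1 kt

Leg 1: heading=170.9°, groundspeed=105.7 kt
Leg 2: heading=356.3°, groundspeed=145.1 kt
Leg 3: heading=309.3°, groundspeed=129.1 kt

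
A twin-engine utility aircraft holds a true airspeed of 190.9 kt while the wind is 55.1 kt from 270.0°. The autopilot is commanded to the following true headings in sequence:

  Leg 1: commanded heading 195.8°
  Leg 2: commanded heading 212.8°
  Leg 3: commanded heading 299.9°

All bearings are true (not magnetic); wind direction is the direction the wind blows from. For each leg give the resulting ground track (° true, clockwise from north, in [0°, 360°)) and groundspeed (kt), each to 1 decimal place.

Leg 1: heading 195.8°; drift -16.8° → track 179.0°, groundspeed 183.7 kt
Leg 2: heading 212.8°; drift -16.0° → track 196.8°, groundspeed 167.6 kt
Leg 3: heading 299.9°; drift +10.9° → track 310.8°, groundspeed 145.7 kt

Leg 1: track=179.0°, groundspeed=183.7 kt
Leg 2: track=196.8°, groundspeed=167.6 kt
Leg 3: track=310.8°, groundspeed=145.7 kt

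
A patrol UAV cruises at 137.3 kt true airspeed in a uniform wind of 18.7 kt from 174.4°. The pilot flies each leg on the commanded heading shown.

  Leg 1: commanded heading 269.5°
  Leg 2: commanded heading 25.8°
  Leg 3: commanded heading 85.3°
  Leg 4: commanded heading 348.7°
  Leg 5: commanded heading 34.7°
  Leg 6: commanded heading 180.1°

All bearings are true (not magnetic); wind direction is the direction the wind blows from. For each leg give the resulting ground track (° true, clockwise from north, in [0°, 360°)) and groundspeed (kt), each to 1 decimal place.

Leg 1: heading 269.5°; drift +7.6° → track 277.1°, groundspeed 140.2 kt
Leg 2: heading 25.8°; drift -3.6° → track 22.2°, groundspeed 153.6 kt
Leg 3: heading 85.3°; drift -7.8° → track 77.5°, groundspeed 138.3 kt
Leg 4: heading 348.7°; drift +0.7° → track 349.4°, groundspeed 155.9 kt
Leg 5: heading 34.7°; drift -4.6° → track 30.1°, groundspeed 152.0 kt
Leg 6: heading 180.1°; drift +0.9° → track 181.0°, groundspeed 118.7 kt

Leg 1: track=277.1°, groundspeed=140.2 kt
Leg 2: track=22.2°, groundspeed=153.6 kt
Leg 3: track=77.5°, groundspeed=138.3 kt
Leg 4: track=349.4°, groundspeed=155.9 kt
Leg 5: track=30.1°, groundspeed=152.0 kt
Leg 6: track=181.0°, groundspeed=118.7 kt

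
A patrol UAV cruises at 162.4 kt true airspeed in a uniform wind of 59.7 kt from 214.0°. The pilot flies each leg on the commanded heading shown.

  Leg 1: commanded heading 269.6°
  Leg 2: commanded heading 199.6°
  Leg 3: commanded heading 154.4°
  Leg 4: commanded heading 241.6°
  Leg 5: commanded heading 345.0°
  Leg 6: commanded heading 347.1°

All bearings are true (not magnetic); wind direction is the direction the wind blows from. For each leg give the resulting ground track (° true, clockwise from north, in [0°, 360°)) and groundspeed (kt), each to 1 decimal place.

Leg 1: track=290.5°, groundspeed=137.8 kt
Leg 2: track=191.5°, groundspeed=105.6 kt
Leg 3: track=133.1°, groundspeed=141.9 kt
Leg 4: track=255.8°, groundspeed=112.9 kt
Leg 5: track=357.6°, groundspeed=206.5 kt
Leg 6: track=359.2°, groundspeed=207.8 kt

Leg 1: heading 269.6°; drift +20.9° → track 290.5°, groundspeed 137.8 kt
Leg 2: heading 199.6°; drift -8.1° → track 191.5°, groundspeed 105.6 kt
Leg 3: heading 154.4°; drift -21.3° → track 133.1°, groundspeed 141.9 kt
Leg 4: heading 241.6°; drift +14.2° → track 255.8°, groundspeed 112.9 kt
Leg 5: heading 345.0°; drift +12.6° → track 357.6°, groundspeed 206.5 kt
Leg 6: heading 347.1°; drift +12.1° → track 359.2°, groundspeed 207.8 kt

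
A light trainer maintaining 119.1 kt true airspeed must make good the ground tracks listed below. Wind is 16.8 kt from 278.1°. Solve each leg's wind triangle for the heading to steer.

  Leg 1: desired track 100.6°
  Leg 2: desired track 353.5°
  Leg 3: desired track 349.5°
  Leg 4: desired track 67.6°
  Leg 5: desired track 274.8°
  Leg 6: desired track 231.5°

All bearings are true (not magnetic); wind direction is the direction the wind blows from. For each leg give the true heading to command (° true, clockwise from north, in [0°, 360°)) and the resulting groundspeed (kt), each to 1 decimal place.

Leg 1: heading=101.0°, groundspeed=135.9 kt
Leg 2: heading=345.7°, groundspeed=113.8 kt
Leg 3: heading=341.8°, groundspeed=112.7 kt
Leg 4: heading=63.5°, groundspeed=133.3 kt
Leg 5: heading=275.3°, groundspeed=102.3 kt
Leg 6: heading=237.4°, groundspeed=106.9 kt

Leg 1: desired track 100.6°; wind correction +0.4° → command heading 101.0°, groundspeed 135.9 kt
Leg 2: desired track 353.5°; wind correction -7.8° → command heading 345.7°, groundspeed 113.8 kt
Leg 3: desired track 349.5°; wind correction -7.7° → command heading 341.8°, groundspeed 112.7 kt
Leg 4: desired track 67.6°; wind correction -4.1° → command heading 63.5°, groundspeed 133.3 kt
Leg 5: desired track 274.8°; wind correction +0.5° → command heading 275.3°, groundspeed 102.3 kt
Leg 6: desired track 231.5°; wind correction +5.9° → command heading 237.4°, groundspeed 106.9 kt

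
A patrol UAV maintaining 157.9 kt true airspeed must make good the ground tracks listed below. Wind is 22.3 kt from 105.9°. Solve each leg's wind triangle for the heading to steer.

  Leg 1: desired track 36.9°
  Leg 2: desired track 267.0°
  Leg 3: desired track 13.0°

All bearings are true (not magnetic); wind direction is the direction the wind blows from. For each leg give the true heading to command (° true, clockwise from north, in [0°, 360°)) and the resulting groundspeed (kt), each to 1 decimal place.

Leg 1: desired track 36.9°; wind correction +7.6° → command heading 44.5°, groundspeed 148.5 kt
Leg 2: desired track 267.0°; wind correction -2.6° → command heading 264.4°, groundspeed 178.8 kt
Leg 3: desired track 13.0°; wind correction +8.1° → command heading 21.1°, groundspeed 157.4 kt

Leg 1: heading=44.5°, groundspeed=148.5 kt
Leg 2: heading=264.4°, groundspeed=178.8 kt
Leg 3: heading=21.1°, groundspeed=157.4 kt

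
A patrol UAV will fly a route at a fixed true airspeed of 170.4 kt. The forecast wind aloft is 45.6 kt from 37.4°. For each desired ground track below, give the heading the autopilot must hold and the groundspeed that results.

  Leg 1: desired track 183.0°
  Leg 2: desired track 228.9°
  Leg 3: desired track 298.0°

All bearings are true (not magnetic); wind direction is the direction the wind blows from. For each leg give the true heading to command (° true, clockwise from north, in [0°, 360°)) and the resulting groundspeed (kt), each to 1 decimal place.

Leg 1: heading=174.3°, groundspeed=206.1 kt
Leg 2: heading=232.0°, groundspeed=214.8 kt
Leg 3: heading=313.3°, groundspeed=171.8 kt

Leg 1: desired track 183.0°; wind correction -8.7° → command heading 174.3°, groundspeed 206.1 kt
Leg 2: desired track 228.9°; wind correction +3.1° → command heading 232.0°, groundspeed 214.8 kt
Leg 3: desired track 298.0°; wind correction +15.3° → command heading 313.3°, groundspeed 171.8 kt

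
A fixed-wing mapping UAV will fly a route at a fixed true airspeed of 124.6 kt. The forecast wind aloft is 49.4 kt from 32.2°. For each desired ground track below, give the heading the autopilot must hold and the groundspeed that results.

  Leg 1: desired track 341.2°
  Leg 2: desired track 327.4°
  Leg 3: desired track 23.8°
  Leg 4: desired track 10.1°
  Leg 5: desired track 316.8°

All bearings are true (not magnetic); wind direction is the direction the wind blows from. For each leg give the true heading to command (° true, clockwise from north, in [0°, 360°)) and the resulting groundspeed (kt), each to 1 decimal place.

Leg 1: desired track 341.2°; wind correction +17.9° → command heading 359.1°, groundspeed 87.4 kt
Leg 2: desired track 327.4°; wind correction +21.0° → command heading 348.4°, groundspeed 95.3 kt
Leg 3: desired track 23.8°; wind correction +3.3° → command heading 27.1°, groundspeed 75.5 kt
Leg 4: desired track 10.1°; wind correction +8.6° → command heading 18.7°, groundspeed 77.4 kt
Leg 5: desired track 316.8°; wind correction +22.6° → command heading 339.4°, groundspeed 102.6 kt

Leg 1: heading=359.1°, groundspeed=87.4 kt
Leg 2: heading=348.4°, groundspeed=95.3 kt
Leg 3: heading=27.1°, groundspeed=75.5 kt
Leg 4: heading=18.7°, groundspeed=77.4 kt
Leg 5: heading=339.4°, groundspeed=102.6 kt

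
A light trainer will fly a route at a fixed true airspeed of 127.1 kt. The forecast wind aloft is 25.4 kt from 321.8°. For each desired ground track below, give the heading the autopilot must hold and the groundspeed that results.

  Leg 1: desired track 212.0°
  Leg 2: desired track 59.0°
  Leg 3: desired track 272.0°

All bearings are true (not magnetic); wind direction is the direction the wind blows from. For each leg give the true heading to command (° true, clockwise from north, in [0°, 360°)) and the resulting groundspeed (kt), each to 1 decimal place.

Leg 1: heading=222.8°, groundspeed=133.4 kt
Leg 2: heading=47.6°, groundspeed=127.8 kt
Leg 3: heading=280.8°, groundspeed=109.2 kt

Leg 1: desired track 212.0°; wind correction +10.8° → command heading 222.8°, groundspeed 133.4 kt
Leg 2: desired track 59.0°; wind correction -11.4° → command heading 47.6°, groundspeed 127.8 kt
Leg 3: desired track 272.0°; wind correction +8.8° → command heading 280.8°, groundspeed 109.2 kt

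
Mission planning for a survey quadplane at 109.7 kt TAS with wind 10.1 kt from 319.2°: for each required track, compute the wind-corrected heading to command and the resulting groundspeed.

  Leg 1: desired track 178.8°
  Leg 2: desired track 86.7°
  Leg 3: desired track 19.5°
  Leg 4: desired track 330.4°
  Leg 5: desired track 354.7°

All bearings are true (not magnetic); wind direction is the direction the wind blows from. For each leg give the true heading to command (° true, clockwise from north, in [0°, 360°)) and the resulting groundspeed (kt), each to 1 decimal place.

Leg 1: heading=182.2°, groundspeed=117.3 kt
Leg 2: heading=82.5°, groundspeed=115.6 kt
Leg 3: heading=14.9°, groundspeed=104.3 kt
Leg 4: heading=329.4°, groundspeed=99.8 kt
Leg 5: heading=351.6°, groundspeed=101.3 kt

Leg 1: desired track 178.8°; wind correction +3.4° → command heading 182.2°, groundspeed 117.3 kt
Leg 2: desired track 86.7°; wind correction -4.2° → command heading 82.5°, groundspeed 115.6 kt
Leg 3: desired track 19.5°; wind correction -4.6° → command heading 14.9°, groundspeed 104.3 kt
Leg 4: desired track 330.4°; wind correction -1.0° → command heading 329.4°, groundspeed 99.8 kt
Leg 5: desired track 354.7°; wind correction -3.1° → command heading 351.6°, groundspeed 101.3 kt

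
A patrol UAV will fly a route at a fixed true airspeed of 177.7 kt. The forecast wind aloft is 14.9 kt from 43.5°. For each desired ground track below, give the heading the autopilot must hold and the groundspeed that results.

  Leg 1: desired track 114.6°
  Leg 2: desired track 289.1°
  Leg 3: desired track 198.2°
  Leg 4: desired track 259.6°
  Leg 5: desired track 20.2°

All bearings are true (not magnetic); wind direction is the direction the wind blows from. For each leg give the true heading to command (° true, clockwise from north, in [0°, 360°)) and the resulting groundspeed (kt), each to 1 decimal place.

Leg 1: desired track 114.6°; wind correction -4.5° → command heading 110.1°, groundspeed 172.3 kt
Leg 2: desired track 289.1°; wind correction +4.4° → command heading 293.5°, groundspeed 183.3 kt
Leg 3: desired track 198.2°; wind correction -2.1° → command heading 196.1°, groundspeed 191.1 kt
Leg 4: desired track 259.6°; wind correction +2.8° → command heading 262.4°, groundspeed 189.5 kt
Leg 5: desired track 20.2°; wind correction +1.9° → command heading 22.1°, groundspeed 163.9 kt

Leg 1: heading=110.1°, groundspeed=172.3 kt
Leg 2: heading=293.5°, groundspeed=183.3 kt
Leg 3: heading=196.1°, groundspeed=191.1 kt
Leg 4: heading=262.4°, groundspeed=189.5 kt
Leg 5: heading=22.1°, groundspeed=163.9 kt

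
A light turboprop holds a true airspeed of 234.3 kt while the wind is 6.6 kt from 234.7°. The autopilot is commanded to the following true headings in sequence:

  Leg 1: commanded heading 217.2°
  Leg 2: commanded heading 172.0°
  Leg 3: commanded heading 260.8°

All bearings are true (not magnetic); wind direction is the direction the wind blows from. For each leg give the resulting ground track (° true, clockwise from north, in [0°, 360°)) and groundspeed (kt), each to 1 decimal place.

Leg 1: track=216.7°, groundspeed=228.0 kt
Leg 2: track=170.5°, groundspeed=231.3 kt
Leg 3: track=261.5°, groundspeed=228.4 kt

Leg 1: heading 217.2°; drift -0.5° → track 216.7°, groundspeed 228.0 kt
Leg 2: heading 172.0°; drift -1.5° → track 170.5°, groundspeed 231.3 kt
Leg 3: heading 260.8°; drift +0.7° → track 261.5°, groundspeed 228.4 kt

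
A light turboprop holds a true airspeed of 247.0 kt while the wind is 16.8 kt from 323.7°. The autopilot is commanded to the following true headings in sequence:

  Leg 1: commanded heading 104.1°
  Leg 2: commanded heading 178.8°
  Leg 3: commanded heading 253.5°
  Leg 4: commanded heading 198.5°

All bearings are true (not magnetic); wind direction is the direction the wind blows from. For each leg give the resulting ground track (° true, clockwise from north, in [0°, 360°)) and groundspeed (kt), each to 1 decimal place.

Leg 1: heading 104.1°; drift +2.4° → track 106.5°, groundspeed 260.2 kt
Leg 2: heading 178.8°; drift -2.1° → track 176.7°, groundspeed 260.9 kt
Leg 3: heading 253.5°; drift -3.7° → track 249.8°, groundspeed 241.8 kt
Leg 4: heading 198.5°; drift -3.1° → track 195.4°, groundspeed 257.1 kt

Leg 1: track=106.5°, groundspeed=260.2 kt
Leg 2: track=176.7°, groundspeed=260.9 kt
Leg 3: track=249.8°, groundspeed=241.8 kt
Leg 4: track=195.4°, groundspeed=257.1 kt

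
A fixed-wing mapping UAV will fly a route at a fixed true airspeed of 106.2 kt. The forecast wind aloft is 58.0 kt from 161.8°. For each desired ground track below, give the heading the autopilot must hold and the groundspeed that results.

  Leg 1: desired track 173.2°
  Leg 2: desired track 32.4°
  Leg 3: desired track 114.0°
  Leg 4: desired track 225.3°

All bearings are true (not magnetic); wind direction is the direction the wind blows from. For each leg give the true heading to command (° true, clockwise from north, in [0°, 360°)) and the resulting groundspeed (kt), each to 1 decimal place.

Leg 1: heading=167.0°, groundspeed=48.7 kt
Leg 2: heading=57.4°, groundspeed=133.1 kt
Leg 3: heading=137.9°, groundspeed=58.2 kt
Leg 4: heading=196.0°, groundspeed=66.8 kt

Leg 1: desired track 173.2°; wind correction -6.2° → command heading 167.0°, groundspeed 48.7 kt
Leg 2: desired track 32.4°; wind correction +25.0° → command heading 57.4°, groundspeed 133.1 kt
Leg 3: desired track 114.0°; wind correction +23.9° → command heading 137.9°, groundspeed 58.2 kt
Leg 4: desired track 225.3°; wind correction -29.3° → command heading 196.0°, groundspeed 66.8 kt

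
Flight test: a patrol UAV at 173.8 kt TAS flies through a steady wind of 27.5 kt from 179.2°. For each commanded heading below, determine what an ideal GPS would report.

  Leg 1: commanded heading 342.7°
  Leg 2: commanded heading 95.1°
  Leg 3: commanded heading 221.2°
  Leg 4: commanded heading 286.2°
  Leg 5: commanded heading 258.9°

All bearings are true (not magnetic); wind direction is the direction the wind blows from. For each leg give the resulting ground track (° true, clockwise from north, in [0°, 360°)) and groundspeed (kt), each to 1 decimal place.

Leg 1: track=344.9°, groundspeed=200.3 kt
Leg 2: track=86.0°, groundspeed=173.1 kt
Leg 3: track=228.0°, groundspeed=154.5 kt
Leg 4: track=294.4°, groundspeed=183.7 kt
Leg 5: track=268.0°, groundspeed=171.0 kt

Leg 1: heading 342.7°; drift +2.2° → track 344.9°, groundspeed 200.3 kt
Leg 2: heading 95.1°; drift -9.1° → track 86.0°, groundspeed 173.1 kt
Leg 3: heading 221.2°; drift +6.8° → track 228.0°, groundspeed 154.5 kt
Leg 4: heading 286.2°; drift +8.2° → track 294.4°, groundspeed 183.7 kt
Leg 5: heading 258.9°; drift +9.1° → track 268.0°, groundspeed 171.0 kt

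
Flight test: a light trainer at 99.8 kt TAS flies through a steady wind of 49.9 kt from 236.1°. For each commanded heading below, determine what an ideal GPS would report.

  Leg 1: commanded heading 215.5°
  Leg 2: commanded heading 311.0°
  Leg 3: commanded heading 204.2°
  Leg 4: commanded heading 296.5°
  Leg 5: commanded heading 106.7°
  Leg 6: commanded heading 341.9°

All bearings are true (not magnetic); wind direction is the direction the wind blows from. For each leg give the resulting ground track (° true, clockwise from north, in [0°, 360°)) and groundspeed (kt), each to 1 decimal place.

Leg 1: track=197.2°, groundspeed=55.9 kt
Leg 2: track=340.0°, groundspeed=99.3 kt
Leg 3: track=179.5°, groundspeed=63.2 kt
Leg 4: track=326.5°, groundspeed=86.8 kt
Leg 5: track=90.4°, groundspeed=137.0 kt
Leg 6: track=4.9°, groundspeed=123.1 kt

Leg 1: heading 215.5°; drift -18.3° → track 197.2°, groundspeed 55.9 kt
Leg 2: heading 311.0°; drift +29.0° → track 340.0°, groundspeed 99.3 kt
Leg 3: heading 204.2°; drift -24.7° → track 179.5°, groundspeed 63.2 kt
Leg 4: heading 296.5°; drift +30.0° → track 326.5°, groundspeed 86.8 kt
Leg 5: heading 106.7°; drift -16.3° → track 90.4°, groundspeed 137.0 kt
Leg 6: heading 341.9°; drift +23.0° → track 4.9°, groundspeed 123.1 kt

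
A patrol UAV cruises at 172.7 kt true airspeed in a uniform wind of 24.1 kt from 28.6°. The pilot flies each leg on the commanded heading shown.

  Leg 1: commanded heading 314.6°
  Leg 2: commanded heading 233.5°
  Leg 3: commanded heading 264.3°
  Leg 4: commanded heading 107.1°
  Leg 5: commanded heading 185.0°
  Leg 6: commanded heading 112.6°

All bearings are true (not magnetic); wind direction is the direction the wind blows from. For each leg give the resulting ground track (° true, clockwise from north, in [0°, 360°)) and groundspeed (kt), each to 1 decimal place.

Leg 1: track=306.7°, groundspeed=167.7 kt
Leg 2: track=230.5°, groundspeed=194.8 kt
Leg 3: track=258.2°, groundspeed=187.3 kt
Leg 4: track=115.1°, groundspeed=169.5 kt
Leg 5: track=187.8°, groundspeed=195.0 kt
Leg 6: track=120.6°, groundspeed=171.9 kt

Leg 1: heading 314.6°; drift -7.9° → track 306.7°, groundspeed 167.7 kt
Leg 2: heading 233.5°; drift -3.0° → track 230.5°, groundspeed 194.8 kt
Leg 3: heading 264.3°; drift -6.1° → track 258.2°, groundspeed 187.3 kt
Leg 4: heading 107.1°; drift +8.0° → track 115.1°, groundspeed 169.5 kt
Leg 5: heading 185.0°; drift +2.8° → track 187.8°, groundspeed 195.0 kt
Leg 6: heading 112.6°; drift +8.0° → track 120.6°, groundspeed 171.9 kt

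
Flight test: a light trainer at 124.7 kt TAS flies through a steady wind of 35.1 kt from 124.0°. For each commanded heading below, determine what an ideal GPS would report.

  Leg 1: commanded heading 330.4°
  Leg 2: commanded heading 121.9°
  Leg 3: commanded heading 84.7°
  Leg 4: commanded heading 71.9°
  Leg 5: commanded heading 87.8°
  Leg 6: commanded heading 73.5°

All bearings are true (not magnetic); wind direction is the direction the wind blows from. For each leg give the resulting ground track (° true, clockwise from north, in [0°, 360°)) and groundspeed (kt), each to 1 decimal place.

Leg 1: heading 330.4°; drift -5.7° → track 324.7°, groundspeed 156.9 kt
Leg 2: heading 121.9°; drift -0.8° → track 121.1°, groundspeed 89.6 kt
Leg 3: heading 84.7°; drift -12.8° → track 71.9°, groundspeed 100.0 kt
Leg 4: heading 71.9°; drift -15.0° → track 56.9°, groundspeed 106.8 kt
Leg 5: heading 87.8°; drift -12.1° → track 75.7°, groundspeed 98.6 kt
Leg 6: heading 73.5°; drift -14.8° → track 58.7°, groundspeed 105.9 kt

Leg 1: track=324.7°, groundspeed=156.9 kt
Leg 2: track=121.1°, groundspeed=89.6 kt
Leg 3: track=71.9°, groundspeed=100.0 kt
Leg 4: track=56.9°, groundspeed=106.8 kt
Leg 5: track=75.7°, groundspeed=98.6 kt
Leg 6: track=58.7°, groundspeed=105.9 kt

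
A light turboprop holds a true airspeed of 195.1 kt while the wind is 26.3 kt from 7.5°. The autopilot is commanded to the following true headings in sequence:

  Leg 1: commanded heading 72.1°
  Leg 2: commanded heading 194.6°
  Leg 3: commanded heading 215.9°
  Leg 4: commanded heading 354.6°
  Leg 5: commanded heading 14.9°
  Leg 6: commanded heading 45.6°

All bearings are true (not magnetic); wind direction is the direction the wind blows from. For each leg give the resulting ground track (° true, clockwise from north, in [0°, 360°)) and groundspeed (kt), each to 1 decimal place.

Leg 1: heading 72.1°; drift +7.4° → track 79.5°, groundspeed 185.3 kt
Leg 2: heading 194.6°; drift -0.8° → track 193.8°, groundspeed 221.2 kt
Leg 3: heading 215.9°; drift -3.3° → track 212.6°, groundspeed 218.6 kt
Leg 4: heading 354.6°; drift -2.0° → track 352.6°, groundspeed 169.6 kt
Leg 5: heading 14.9°; drift +1.1° → track 16.0°, groundspeed 169.1 kt
Leg 6: heading 45.6°; drift +5.3° → track 50.9°, groundspeed 175.2 kt

Leg 1: track=79.5°, groundspeed=185.3 kt
Leg 2: track=193.8°, groundspeed=221.2 kt
Leg 3: track=212.6°, groundspeed=218.6 kt
Leg 4: track=352.6°, groundspeed=169.6 kt
Leg 5: track=16.0°, groundspeed=169.1 kt
Leg 6: track=50.9°, groundspeed=175.2 kt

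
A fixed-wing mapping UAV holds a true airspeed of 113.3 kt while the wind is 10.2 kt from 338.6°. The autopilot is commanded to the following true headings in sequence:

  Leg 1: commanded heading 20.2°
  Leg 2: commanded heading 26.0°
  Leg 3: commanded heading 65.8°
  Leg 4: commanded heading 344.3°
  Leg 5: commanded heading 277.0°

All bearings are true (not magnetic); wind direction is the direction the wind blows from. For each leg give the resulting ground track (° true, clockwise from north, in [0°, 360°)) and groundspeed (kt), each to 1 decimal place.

Leg 1: track=23.9°, groundspeed=105.9 kt
Leg 2: track=30.0°, groundspeed=106.7 kt
Leg 3: track=71.0°, groundspeed=113.3 kt
Leg 4: track=344.9°, groundspeed=103.2 kt
Leg 5: track=272.3°, groundspeed=108.8 kt

Leg 1: heading 20.2°; drift +3.7° → track 23.9°, groundspeed 105.9 kt
Leg 2: heading 26.0°; drift +4.0° → track 30.0°, groundspeed 106.7 kt
Leg 3: heading 65.8°; drift +5.2° → track 71.0°, groundspeed 113.3 kt
Leg 4: heading 344.3°; drift +0.6° → track 344.9°, groundspeed 103.2 kt
Leg 5: heading 277.0°; drift -4.7° → track 272.3°, groundspeed 108.8 kt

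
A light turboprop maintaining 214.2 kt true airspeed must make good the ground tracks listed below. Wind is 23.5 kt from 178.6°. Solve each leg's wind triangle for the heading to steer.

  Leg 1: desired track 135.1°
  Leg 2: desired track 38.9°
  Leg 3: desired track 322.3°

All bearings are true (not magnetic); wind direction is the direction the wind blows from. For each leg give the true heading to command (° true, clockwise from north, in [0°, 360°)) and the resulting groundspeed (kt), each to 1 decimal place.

Leg 1: heading=139.4°, groundspeed=196.5 kt
Leg 2: heading=43.0°, groundspeed=231.6 kt
Leg 3: heading=318.6°, groundspeed=232.7 kt

Leg 1: desired track 135.1°; wind correction +4.3° → command heading 139.4°, groundspeed 196.5 kt
Leg 2: desired track 38.9°; wind correction +4.1° → command heading 43.0°, groundspeed 231.6 kt
Leg 3: desired track 322.3°; wind correction -3.7° → command heading 318.6°, groundspeed 232.7 kt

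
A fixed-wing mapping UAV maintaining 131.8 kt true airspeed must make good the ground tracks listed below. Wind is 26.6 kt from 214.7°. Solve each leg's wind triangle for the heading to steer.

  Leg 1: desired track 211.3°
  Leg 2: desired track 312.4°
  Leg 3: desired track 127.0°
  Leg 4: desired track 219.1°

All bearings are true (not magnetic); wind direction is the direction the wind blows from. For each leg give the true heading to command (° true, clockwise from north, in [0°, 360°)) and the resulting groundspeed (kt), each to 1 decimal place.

Leg 1: heading=212.0°, groundspeed=105.2 kt
Leg 2: heading=300.9°, groundspeed=132.7 kt
Leg 3: heading=138.6°, groundspeed=128.0 kt
Leg 4: heading=218.2°, groundspeed=105.3 kt

Leg 1: desired track 211.3°; wind correction +0.7° → command heading 212.0°, groundspeed 105.2 kt
Leg 2: desired track 312.4°; wind correction -11.5° → command heading 300.9°, groundspeed 132.7 kt
Leg 3: desired track 127.0°; wind correction +11.6° → command heading 138.6°, groundspeed 128.0 kt
Leg 4: desired track 219.1°; wind correction -0.9° → command heading 218.2°, groundspeed 105.3 kt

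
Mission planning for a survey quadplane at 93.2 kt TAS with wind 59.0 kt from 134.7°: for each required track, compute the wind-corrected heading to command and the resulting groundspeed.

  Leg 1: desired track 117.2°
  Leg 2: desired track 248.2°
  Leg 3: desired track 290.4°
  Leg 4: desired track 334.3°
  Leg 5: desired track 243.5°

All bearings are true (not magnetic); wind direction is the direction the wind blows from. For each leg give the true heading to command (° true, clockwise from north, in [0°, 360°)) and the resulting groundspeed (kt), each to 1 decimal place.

Leg 1: desired track 117.2°; wind correction +11.0° → command heading 128.2°, groundspeed 35.2 kt
Leg 2: desired track 248.2°; wind correction -35.5° → command heading 212.7°, groundspeed 99.4 kt
Leg 3: desired track 290.4°; wind correction -15.1° → command heading 275.3°, groundspeed 143.8 kt
Leg 4: desired track 334.3°; wind correction +12.3° → command heading 346.6°, groundspeed 146.7 kt
Leg 5: desired track 243.5°; wind correction -36.8° → command heading 206.7°, groundspeed 93.6 kt

Leg 1: heading=128.2°, groundspeed=35.2 kt
Leg 2: heading=212.7°, groundspeed=99.4 kt
Leg 3: heading=275.3°, groundspeed=143.8 kt
Leg 4: heading=346.6°, groundspeed=146.7 kt
Leg 5: heading=206.7°, groundspeed=93.6 kt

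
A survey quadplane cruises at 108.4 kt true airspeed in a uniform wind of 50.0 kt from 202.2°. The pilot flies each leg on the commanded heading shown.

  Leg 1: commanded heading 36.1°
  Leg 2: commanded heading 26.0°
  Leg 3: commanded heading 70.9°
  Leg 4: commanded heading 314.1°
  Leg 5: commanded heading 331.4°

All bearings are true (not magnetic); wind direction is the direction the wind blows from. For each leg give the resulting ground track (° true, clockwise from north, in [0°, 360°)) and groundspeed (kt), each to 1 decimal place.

Leg 1: track=31.7°, groundspeed=157.4 kt
Leg 2: track=24.8°, groundspeed=158.3 kt
Leg 3: track=56.0°, groundspeed=146.3 kt
Leg 4: track=334.2°, groundspeed=135.3 kt
Leg 5: track=346.9°, groundspeed=145.3 kt

Leg 1: heading 36.1°; drift -4.4° → track 31.7°, groundspeed 157.4 kt
Leg 2: heading 26.0°; drift -1.2° → track 24.8°, groundspeed 158.3 kt
Leg 3: heading 70.9°; drift -14.9° → track 56.0°, groundspeed 146.3 kt
Leg 4: heading 314.1°; drift +20.1° → track 334.2°, groundspeed 135.3 kt
Leg 5: heading 331.4°; drift +15.5° → track 346.9°, groundspeed 145.3 kt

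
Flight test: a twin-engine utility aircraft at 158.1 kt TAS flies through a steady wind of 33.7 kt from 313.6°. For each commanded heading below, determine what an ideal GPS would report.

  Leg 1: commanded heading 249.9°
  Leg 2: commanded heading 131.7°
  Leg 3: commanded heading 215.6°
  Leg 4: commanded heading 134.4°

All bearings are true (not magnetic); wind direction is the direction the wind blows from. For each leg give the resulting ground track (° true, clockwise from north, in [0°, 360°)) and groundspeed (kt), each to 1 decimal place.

Leg 1: track=238.0°, groundspeed=146.3 kt
Leg 2: track=132.0°, groundspeed=191.8 kt
Leg 3: track=204.0°, groundspeed=166.2 kt
Leg 4: track=134.3°, groundspeed=191.8 kt

Leg 1: heading 249.9°; drift -11.9° → track 238.0°, groundspeed 146.3 kt
Leg 2: heading 131.7°; drift +0.3° → track 132.0°, groundspeed 191.8 kt
Leg 3: heading 215.6°; drift -11.6° → track 204.0°, groundspeed 166.2 kt
Leg 4: heading 134.4°; drift -0.1° → track 134.3°, groundspeed 191.8 kt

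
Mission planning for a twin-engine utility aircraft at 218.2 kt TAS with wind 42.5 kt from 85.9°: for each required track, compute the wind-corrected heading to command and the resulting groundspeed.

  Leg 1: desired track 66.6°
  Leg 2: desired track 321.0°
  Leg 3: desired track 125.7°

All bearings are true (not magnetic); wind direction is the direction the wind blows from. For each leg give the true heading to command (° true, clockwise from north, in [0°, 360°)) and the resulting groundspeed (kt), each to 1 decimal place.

Leg 1: desired track 66.6°; wind correction +3.7° → command heading 70.3°, groundspeed 177.6 kt
Leg 2: desired track 321.0°; wind correction +9.2° → command heading 330.2°, groundspeed 239.7 kt
Leg 3: desired track 125.7°; wind correction -7.2° → command heading 118.5°, groundspeed 183.8 kt

Leg 1: heading=70.3°, groundspeed=177.6 kt
Leg 2: heading=330.2°, groundspeed=239.7 kt
Leg 3: heading=118.5°, groundspeed=183.8 kt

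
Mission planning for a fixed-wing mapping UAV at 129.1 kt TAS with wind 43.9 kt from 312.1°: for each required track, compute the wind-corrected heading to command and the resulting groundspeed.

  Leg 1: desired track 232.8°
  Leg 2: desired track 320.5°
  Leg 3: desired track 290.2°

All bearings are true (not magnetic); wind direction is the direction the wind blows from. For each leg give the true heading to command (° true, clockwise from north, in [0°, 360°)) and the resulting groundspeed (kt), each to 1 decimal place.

Leg 1: heading=252.3°, groundspeed=113.5 kt
Leg 2: heading=317.7°, groundspeed=85.5 kt
Leg 3: heading=297.5°, groundspeed=87.3 kt

Leg 1: desired track 232.8°; wind correction +19.5° → command heading 252.3°, groundspeed 113.5 kt
Leg 2: desired track 320.5°; wind correction -2.8° → command heading 317.7°, groundspeed 85.5 kt
Leg 3: desired track 290.2°; wind correction +7.3° → command heading 297.5°, groundspeed 87.3 kt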